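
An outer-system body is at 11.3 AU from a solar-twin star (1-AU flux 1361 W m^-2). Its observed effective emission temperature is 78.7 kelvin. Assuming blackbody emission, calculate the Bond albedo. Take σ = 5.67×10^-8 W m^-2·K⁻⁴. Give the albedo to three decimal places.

By the inverse-square law, S = 1361/11.3² = 10.66 W m^-2.
From σT⁴ = S(1−α)/4 we invert for α: 1−α = 4σT⁴/S.
4σT⁴ = 4·5.67×10⁻⁸·(78.7)⁴ = 8.700 W m^-2.
1−α = 8.700/10.66 = 0.8163, so α = 0.1837.

0.184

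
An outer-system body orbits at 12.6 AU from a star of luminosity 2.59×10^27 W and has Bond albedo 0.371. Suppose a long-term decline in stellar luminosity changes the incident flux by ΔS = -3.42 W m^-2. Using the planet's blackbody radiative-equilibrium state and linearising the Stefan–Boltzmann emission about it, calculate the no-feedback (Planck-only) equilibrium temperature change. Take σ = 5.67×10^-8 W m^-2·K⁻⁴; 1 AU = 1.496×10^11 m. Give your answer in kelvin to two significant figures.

Orbital distance: d = 12.6 AU = 1.885×10^12 m.
S = L/(4πd²) = 58.01 W m^-2.
Reference equilibrium: T_e = [S(1−α)/(4σ)]^(1/4) = 112.6 K.
ΔF = Δ[S(1−α)]/4 = (1−0.371)·-3.42/4 = -0.5378 W m^-2.
Planck response: λ_P = 4σT_e³ = 4·5.67×10⁻⁸·(112.6)³ = 0.3240 W m^-2/K.
So ΔT₀ = -0.5378/0.3240 = -1.66 K.

-1.7 K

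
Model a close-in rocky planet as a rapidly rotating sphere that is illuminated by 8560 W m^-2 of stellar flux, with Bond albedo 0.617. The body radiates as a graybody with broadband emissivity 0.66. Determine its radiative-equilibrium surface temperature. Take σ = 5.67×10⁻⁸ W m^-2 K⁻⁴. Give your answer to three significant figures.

Absorbed flux (global mean): S(1−α)/4 = 8560·0.383/4 = 819.6 W m^-2.
Radiative balance εσT⁴ = 819.6 gives T = [819.6/(0.66·σ)]^(1/4) = 384.7 K.

385 kelvin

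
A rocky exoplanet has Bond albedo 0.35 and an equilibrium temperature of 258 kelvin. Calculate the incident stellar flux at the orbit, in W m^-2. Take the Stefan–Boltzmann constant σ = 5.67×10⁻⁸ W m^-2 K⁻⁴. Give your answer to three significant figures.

Invert the energy balance for S: S = 4σT⁴/(1−α).
The emitted flux is σT⁴ = 251.2 W m^-2.
So S = 4×251.2/(1−0.35) = 1546 W m^-2.

1550 W m^-2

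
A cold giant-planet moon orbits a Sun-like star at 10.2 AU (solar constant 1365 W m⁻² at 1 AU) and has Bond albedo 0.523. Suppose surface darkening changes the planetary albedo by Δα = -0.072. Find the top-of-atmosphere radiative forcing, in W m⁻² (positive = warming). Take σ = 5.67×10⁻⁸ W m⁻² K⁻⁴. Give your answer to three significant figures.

Irradiance scales as 1/d², so S = 1365 W m⁻² × (1/10.2)² = 13.12 W m⁻².
TOA radiative forcing: ΔF = −S·Δα/4 = −13.12·(-0.072)/4 = 0.2362 W m⁻².

0.236 W m⁻²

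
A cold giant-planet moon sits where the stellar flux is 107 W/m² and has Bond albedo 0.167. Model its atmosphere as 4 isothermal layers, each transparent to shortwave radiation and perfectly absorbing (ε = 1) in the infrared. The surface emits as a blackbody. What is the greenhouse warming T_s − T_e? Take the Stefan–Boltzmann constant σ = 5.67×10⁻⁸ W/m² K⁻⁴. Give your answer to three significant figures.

69.7 K

OLR = S(1−α)/4 = 22.28 W/m²; the top layer radiates at T_e = 140.8 K.
Surface: T_s = (5)^¼·T_e = 210.5 K.
Warming: T_s − T_e = 69.74 K.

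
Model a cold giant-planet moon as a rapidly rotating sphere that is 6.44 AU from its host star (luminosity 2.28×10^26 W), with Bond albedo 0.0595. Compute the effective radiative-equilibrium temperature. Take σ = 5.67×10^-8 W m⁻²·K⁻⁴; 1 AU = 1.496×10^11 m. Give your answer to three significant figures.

Orbital distance: d = 6.44 AU = 9.634×10^11 m.
Flux at the orbit: S = L/(4πd²) = 2.28×10^26/(4π·(9.63×10^11)²) = 19.55 W m⁻².
Absorbed flux (global mean): S(1−α)/4 = 19.55·0.941/4 = 4.596 W m⁻².
Balancing against σT⁴: T = (4.596/5.67×10⁻⁸)^(1/4) = 94.89 K.

94.9 kelvin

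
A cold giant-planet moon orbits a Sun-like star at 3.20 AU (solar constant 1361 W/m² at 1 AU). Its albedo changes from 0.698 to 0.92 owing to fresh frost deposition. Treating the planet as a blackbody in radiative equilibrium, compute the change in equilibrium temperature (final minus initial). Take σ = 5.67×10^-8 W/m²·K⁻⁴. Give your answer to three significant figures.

Irradiance scales as 1/d², so S = 1361 W/m² × (1/3.20)² = 132.9 W/m².
Before: T₁ = [132.9·0.302/(4σ)]^(1/4) = 115.3 K.
After:  T₂ = [132.9·0.08/(4σ)]^(1/4) = 82.75 K.
ΔT = T₂ − T₁ = -32.59 K.

-32.6 kelvin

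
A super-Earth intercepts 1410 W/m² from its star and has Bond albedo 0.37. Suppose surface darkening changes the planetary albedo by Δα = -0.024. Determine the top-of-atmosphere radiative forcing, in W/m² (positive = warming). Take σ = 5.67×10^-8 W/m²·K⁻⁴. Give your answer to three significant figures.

ΔF = −(S/4)Δα = −(1410/4)×(-0.024) = 8.460 W/m².

8.46 W/m²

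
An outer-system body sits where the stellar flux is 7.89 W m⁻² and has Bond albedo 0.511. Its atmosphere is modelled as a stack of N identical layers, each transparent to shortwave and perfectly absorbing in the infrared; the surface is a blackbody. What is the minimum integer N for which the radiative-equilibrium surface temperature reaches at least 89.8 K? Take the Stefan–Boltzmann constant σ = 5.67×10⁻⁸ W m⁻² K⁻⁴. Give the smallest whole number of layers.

3

The effective emission temperature is T_e = [S(1−α)/(4σ)]^¼ = 64.22 K.
T_s = (N+1)^(1/4)·T_e ≥ 89.8 K requires N+1 ≥ (T_s/T_e)⁴ = (89.8/64.22)⁴ = 3.823.
The minimum whole number is N = 3.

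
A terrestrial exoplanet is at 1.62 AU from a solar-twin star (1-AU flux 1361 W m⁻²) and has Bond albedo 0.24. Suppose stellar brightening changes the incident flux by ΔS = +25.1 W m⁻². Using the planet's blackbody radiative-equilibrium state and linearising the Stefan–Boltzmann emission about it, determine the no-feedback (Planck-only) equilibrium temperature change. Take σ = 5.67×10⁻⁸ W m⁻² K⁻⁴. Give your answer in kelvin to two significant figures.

2.5 K

Irradiance scales as 1/d², so S = 1361 W m⁻² × (1/1.62)² = 518.6 W m⁻².
Reference equilibrium: T_e = [S(1−α)/(4σ)]^(1/4) = 204.2 K.
Only a fraction (1−α) is absorbed and it's spread over 4πR², so ΔF = (1−α)ΔS/4 = 4.769 W m⁻².
The Planck feedback parameter is 4σT_e³ = 1.930 W m⁻²/K.
ΔT₀ = ΔF/λ_P = 4.769/1.930 = 2.47 K.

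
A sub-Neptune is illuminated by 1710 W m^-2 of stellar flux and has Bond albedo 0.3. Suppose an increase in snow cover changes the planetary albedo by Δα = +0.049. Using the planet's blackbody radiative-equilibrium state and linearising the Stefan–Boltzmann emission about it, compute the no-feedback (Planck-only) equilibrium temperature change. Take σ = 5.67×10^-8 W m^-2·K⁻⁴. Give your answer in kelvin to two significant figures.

-4.7 K

The baseline emission temperature is T_e = 269.5 K.
TOA radiative forcing: ΔF = −S·Δα/4 = −1710·(+0.049)/4 = -20.95 W m^-2.
Linearising σT⁴ gives d(σT⁴)/dT = 4σT_e³ = 4.441 W m^-2 per K.
So ΔT₀ = -20.95/4.441 = -4.72 K.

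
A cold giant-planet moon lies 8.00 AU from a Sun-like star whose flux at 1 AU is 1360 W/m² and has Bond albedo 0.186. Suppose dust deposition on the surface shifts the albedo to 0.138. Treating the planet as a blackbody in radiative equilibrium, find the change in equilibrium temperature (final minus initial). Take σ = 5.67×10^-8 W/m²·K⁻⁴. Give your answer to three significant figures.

1.35 kelvin

Irradiance scales as 1/d², so S = 1360 W/m² × (1/8.00)² = 21.25 W/m².
Initial: T₁ = [S(1−0.186)/(4σ)]^(1/4) = 93.45 K.
With α = 0.138, T₂ = 94.80 K.
ΔT = T₂ − T₁ = 1.348 K.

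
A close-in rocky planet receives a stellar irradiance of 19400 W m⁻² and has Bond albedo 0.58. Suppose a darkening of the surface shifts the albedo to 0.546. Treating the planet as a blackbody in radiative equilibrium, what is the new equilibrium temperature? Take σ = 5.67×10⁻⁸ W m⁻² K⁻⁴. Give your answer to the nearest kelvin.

444 K

New equilibrium: T₂ = [(1−0.546)·19400/(4σ)]^(1/4) = 443.9 K.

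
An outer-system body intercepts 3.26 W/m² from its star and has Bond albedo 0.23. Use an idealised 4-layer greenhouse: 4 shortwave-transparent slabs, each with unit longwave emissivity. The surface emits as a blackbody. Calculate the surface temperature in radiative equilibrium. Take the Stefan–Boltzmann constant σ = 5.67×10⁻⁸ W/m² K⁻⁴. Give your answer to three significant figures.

86.2 K

OLR = S(1−α)/4 = 0.6275 W/m²; the top layer radiates at T_e = 57.68 K.
With N = 4 opaque layers, T_s = (N+1)^(1/4)·T_e = 5^(1/4)·57.68 = 86.25 K.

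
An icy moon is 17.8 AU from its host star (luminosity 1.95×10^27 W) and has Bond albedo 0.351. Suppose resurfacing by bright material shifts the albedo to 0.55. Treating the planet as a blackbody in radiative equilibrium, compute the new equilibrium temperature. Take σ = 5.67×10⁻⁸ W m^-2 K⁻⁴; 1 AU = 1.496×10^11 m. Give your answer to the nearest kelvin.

d = 17.8 × 1.496×10^11 m = 2.663×10^12 m.
Flux at the orbit: S = L/(4πd²) = 1.95×10^27/(4π·(2.66×10^12)²) = 21.88 W m^-2.
New equilibrium: T₂ = [(1−0.55)·21.88/(4σ)]^(1/4) = 81.18 K.

81 K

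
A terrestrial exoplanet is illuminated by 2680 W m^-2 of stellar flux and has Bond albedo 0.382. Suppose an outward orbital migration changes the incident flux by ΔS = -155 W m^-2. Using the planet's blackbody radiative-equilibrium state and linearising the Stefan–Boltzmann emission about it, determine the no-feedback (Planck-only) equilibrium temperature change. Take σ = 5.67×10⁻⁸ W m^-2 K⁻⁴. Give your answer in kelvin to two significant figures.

Reference equilibrium: T_e = [S(1−α)/(4σ)]^(1/4) = 292.3 K.
Only a fraction (1−α) is absorbed and it's spread over 4πR², so ΔF = (1−α)ΔS/4 = -23.95 W m^-2.
Linearising σT⁴ gives d(σT⁴)/dT = 4σT_e³ = 5.666 W m^-2 per K.
Hence the no-feedback warming is ΔF/(4σT_e³) = -4.23 K.

-4.2 K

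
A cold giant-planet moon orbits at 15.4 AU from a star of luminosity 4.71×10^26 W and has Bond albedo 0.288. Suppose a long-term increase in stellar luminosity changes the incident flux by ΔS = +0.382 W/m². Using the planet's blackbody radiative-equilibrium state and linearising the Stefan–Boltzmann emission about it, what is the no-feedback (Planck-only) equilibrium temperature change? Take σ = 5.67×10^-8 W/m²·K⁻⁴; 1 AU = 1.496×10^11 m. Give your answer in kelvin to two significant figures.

0.93 K

d = 15.4 × 1.496×10^11 m = 2.304×10^12 m.
Flux at the orbit: S = L/(4πd²) = 4.71×10^26/(4π·(2.30×10^12)²) = 7.062 W/m².
Unperturbed T_e = [7.062·(1−0.288)/(4σ)]^¼ = 68.62 K.
Only a fraction (1−α) is absorbed and it's spread over 4πR², so ΔF = (1−α)ΔS/4 = 0.06800 W/m².
Planck response: λ_P = 4σT_e³ = 4·5.67×10⁻⁸·(68.62)³ = 0.07327 W/m²/K.
ΔT₀ = ΔF/λ_P = 0.06800/0.07327 = 0.928 K.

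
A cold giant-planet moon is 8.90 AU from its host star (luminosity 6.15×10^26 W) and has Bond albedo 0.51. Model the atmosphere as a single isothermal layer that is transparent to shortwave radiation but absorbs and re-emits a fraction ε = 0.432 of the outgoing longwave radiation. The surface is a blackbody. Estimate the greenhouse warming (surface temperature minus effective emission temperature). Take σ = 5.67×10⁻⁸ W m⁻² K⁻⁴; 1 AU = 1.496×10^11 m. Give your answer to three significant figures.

d = 8.90 × 1.496×10^11 m = 1.331×10^12 m.
Flux at the orbit: S = L/(4πd²) = 6.15×10^26/(4π·(1.33×10^12)²) = 27.61 W m⁻².
Effective emission temperature (TOA balance): σT_e⁴ = S(1−α)/4 = 3.382 W m⁻² → T_e = 87.88 K.
Surface balance with a leaky layer gives σT_s⁴ = σT_e⁴·2/(2−ε), so T_s = T_e·[2/(2−0.432)]^(1/4) = 93.39 K.
The atmosphere warms the surface by 5.512 K.

5.51 K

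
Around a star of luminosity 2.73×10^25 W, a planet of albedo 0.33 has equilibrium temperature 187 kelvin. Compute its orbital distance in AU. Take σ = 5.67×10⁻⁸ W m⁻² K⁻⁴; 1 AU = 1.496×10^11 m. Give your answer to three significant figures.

0.484 AU

The flux needed for this T is 4σT⁴/(1−0.33) = 413.9 W m⁻².
Then d = [L/(4πS)]^(1/2) = 7.245×10^10 m, i.e. 0.4843 AU.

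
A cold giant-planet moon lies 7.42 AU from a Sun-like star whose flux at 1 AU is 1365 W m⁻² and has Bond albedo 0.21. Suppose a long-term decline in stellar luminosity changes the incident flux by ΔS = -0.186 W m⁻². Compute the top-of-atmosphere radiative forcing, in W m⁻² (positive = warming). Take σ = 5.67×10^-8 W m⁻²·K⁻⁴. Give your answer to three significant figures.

-0.0367 W m⁻²

Flux at the orbit: S = 1365/(7.42)² = 24.79 W m⁻².
TOA radiative forcing: ΔF = (1−α)ΔS/4 = 0.79·(-0.186)/4 = -0.03674 W m⁻².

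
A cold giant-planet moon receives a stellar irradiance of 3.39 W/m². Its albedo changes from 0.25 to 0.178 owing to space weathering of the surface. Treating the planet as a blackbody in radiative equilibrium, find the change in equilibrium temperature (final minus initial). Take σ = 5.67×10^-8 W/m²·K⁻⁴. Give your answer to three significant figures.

1.34 K

Before: T₁ = [3.390·0.75/(4σ)]^(1/4) = 57.86 K.
With α = 0.178, T₂ = 59.20 K.
ΔT = T₂ − T₁ = 1.341 K.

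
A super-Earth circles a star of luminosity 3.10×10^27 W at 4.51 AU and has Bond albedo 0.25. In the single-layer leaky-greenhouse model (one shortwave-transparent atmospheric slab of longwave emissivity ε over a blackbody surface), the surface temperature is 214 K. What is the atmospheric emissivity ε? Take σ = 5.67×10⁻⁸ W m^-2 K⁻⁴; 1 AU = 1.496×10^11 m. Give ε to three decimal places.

0.291

d = 4.51 × 1.496×10^11 m = 6.747×10^11 m.
Spreading L over a sphere of radius d: S = 3.10×10^27/(4π·6.75×10^11²) = 541.9 W m^-2.
TOA balance gives T_e = 205.7 K.
Since (2−ε)/2 = (T_e/T_s)⁴ = 0.8545, ε = 0.2911.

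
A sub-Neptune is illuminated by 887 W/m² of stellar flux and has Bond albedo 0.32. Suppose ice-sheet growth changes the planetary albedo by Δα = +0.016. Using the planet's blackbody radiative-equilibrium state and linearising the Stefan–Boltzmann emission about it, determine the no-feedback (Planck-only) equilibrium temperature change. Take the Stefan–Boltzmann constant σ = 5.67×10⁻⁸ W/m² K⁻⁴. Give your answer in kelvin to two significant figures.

The baseline emission temperature is T_e = 227.1 K.
ΔF = −(S/4)Δα = −(887.0/4)×(+0.016) = -3.548 W/m².
Linearising σT⁴ gives d(σT⁴)/dT = 4σT_e³ = 2.656 W/m² per K.
So ΔT₀ = -3.548/2.656 = -1.34 K.

-1.3 K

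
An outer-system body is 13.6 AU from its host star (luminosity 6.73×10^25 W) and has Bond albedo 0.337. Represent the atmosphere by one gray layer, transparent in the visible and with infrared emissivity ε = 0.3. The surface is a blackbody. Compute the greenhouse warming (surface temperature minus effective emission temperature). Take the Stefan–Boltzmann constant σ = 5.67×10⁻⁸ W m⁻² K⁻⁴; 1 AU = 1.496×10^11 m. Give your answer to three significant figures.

1.83 kelvin

Orbital distance: d = 13.6 AU = 2.035×10^12 m.
Flux at the orbit: S = L/(4πd²) = 6.73×10^25/(4π·(2.03×10^12)²) = 1.294 W m⁻².
The planet radiates to space at T_e = [S(1−α)/(4σ)]^(1/4) = 44.10 K.
Surface balance with a leaky layer gives σT_s⁴ = σT_e⁴·2/(2−ε), so T_s = T_e·[2/(2−0.3)]^(1/4) = 45.93 K.
The atmosphere warms the surface by 1.829 K.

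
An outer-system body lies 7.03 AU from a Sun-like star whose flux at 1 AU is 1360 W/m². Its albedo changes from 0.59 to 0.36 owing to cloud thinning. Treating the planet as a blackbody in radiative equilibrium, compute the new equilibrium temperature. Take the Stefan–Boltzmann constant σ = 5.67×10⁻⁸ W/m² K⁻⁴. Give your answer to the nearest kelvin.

94 K

Irradiance scales as 1/d², so S = 1360 W/m² × (1/7.03)² = 27.52 W/m².
T₂ = [S(1−α₂)/(4σ)]^(1/4) = [27.52·0.64/(4σ)]^(1/4) = 93.87 K.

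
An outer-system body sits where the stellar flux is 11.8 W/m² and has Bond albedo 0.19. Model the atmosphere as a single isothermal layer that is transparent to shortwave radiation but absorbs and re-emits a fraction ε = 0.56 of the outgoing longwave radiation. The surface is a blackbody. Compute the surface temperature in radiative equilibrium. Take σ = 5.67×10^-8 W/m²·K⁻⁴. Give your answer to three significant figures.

87.5 K

At the top of the atmosphere, σT_e⁴ = S(1−α)/4 = 2.390 W/m², giving T_e = 80.57 K.
The surface balance (absorbed SW + ε·downward IR = σT_s⁴) with T_a⁴ = T_s⁴/2 reduces to T_s = T_e·[2/(2−ε)]^¼ = 87.47 K.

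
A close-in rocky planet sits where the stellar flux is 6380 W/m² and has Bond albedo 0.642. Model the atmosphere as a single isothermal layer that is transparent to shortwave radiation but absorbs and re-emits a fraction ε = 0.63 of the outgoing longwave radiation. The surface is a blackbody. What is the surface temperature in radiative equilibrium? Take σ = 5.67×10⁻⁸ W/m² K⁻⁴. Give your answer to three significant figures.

348 kelvin

The planet radiates to space at T_e = [S(1−α)/(4σ)]^(1/4) = 316.8 K.
Surface balance with a leaky layer gives σT_s⁴ = σT_e⁴·2/(2−ε), so T_s = T_e·[2/(2−0.63)]^(1/4) = 348.2 K.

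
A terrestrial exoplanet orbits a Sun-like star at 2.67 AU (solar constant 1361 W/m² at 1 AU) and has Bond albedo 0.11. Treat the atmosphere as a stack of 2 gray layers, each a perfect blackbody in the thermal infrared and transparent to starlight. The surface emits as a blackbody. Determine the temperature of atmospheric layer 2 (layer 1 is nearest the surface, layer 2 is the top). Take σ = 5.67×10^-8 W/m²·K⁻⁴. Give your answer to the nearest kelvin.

165 K

Irradiance scales as 1/d², so S = 1361 W/m² × (1/2.67)² = 190.9 W/m².
Top-of-atmosphere balance: σT_e⁴ = S(1−α)/4 = 42.48 W/m² → T_e = 165.4 K.
Each opaque layer satisfies 2T_j⁴ = T_{j−1}⁴ + T_{j+1}⁴, giving T_k⁴ = (N+1−k)T_e⁴.
With k = 2: T_2 = (2+1−2)^¼·165.4 K = 165.4 K.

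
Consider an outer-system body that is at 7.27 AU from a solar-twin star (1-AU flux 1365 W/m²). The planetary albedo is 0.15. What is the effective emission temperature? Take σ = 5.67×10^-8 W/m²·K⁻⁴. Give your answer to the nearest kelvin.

99 kelvin

Irradiance scales as 1/d², so S = 1365 W/m² × (1/7.27)² = 25.83 W/m².
Absorbed flux (global mean): S(1−α)/4 = 25.83·0.85/4 = 5.488 W/m².
Set σT⁴ = 5.488 → T = (5.488/σ)^(1/4) = 99.19 K.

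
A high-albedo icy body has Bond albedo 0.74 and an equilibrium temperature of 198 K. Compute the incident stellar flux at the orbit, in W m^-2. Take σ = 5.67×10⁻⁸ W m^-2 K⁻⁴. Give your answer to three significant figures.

Invert the energy balance for S: S = 4σT⁴/(1−α).
The emitted flux is σT⁴ = 87.15 W m^-2.
S = 4·87.15/0.26 = 1341 W m^-2.

1340 W m^-2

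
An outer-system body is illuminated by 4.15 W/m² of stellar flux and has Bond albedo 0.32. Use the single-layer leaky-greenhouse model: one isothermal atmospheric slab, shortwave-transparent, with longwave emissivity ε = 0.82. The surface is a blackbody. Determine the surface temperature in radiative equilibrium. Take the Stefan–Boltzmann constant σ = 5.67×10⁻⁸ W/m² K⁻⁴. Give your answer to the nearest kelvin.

68 kelvin

Effective emission temperature (TOA balance): σT_e⁴ = S(1−α)/4 = 0.7055 W/m² → T_e = 59.39 K.
Surface balance with a leaky layer gives σT_s⁴ = σT_e⁴·2/(2−ε), so T_s = T_e·[2/(2−0.82)]^(1/4) = 67.77 K.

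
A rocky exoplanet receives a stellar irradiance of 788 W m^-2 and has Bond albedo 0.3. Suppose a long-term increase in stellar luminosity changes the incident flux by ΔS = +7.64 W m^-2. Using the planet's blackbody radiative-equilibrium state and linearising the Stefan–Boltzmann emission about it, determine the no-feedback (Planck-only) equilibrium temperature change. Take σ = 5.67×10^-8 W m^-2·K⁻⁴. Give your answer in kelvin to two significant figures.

Reference equilibrium: T_e = [S(1−α)/(4σ)]^(1/4) = 222.1 K.
TOA radiative forcing: ΔF = (1−α)ΔS/4 = 0.7·(+7.64)/4 = 1.337 W m^-2.
The Planck feedback parameter is 4σT_e³ = 2.484 W m^-2/K.
Hence the no-feedback warming is ΔF/(4σT_e³) = 0.538 K.

0.54 kelvin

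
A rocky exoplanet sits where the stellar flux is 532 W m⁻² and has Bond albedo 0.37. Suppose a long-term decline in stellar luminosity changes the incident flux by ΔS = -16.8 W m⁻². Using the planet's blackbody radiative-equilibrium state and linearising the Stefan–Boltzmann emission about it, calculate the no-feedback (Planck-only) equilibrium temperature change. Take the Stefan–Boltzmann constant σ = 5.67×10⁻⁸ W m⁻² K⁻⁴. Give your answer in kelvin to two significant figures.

Unperturbed T_e = [532.0·(1−0.37)/(4σ)]^¼ = 196.1 K.
ΔF = Δ[S(1−α)]/4 = (1−0.37)·-16.8/4 = -2.646 W m⁻².
Planck response: λ_P = 4σT_e³ = 4·5.67×10⁻⁸·(196.1)³ = 1.709 W m⁻²/K.
So ΔT₀ = -2.646/1.709 = -1.55 K.

-1.5 kelvin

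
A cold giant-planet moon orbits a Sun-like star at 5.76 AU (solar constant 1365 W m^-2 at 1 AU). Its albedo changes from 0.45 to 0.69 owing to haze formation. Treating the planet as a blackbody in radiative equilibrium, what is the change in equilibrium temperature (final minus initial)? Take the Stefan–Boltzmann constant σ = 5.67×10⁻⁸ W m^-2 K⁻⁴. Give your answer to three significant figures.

-13.3 K

Flux at the orbit: S = 1365/(5.76)² = 41.14 W m^-2.
Initial: T₁ = [S(1−0.45)/(4σ)]^(1/4) = 99.94 K.
Final:   T₂ = [S(1−0.69)/(4σ)]^(1/4) = 86.60 K.
Change: 86.60 − 99.94 = -13.35 K.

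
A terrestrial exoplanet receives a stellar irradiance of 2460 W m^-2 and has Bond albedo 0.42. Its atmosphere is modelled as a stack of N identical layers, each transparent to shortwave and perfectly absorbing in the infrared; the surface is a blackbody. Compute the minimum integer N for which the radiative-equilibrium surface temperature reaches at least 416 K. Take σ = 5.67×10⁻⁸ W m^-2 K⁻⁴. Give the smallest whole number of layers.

4

The effective emission temperature is T_e = [S(1−α)/(4σ)]^¼ = 281.6 K.
Since T_s⁴ = (N+1)T_e⁴, we need N ≥ (T_s/T_e)⁴ − 1 = 3.761.
Rounding up, N = 4.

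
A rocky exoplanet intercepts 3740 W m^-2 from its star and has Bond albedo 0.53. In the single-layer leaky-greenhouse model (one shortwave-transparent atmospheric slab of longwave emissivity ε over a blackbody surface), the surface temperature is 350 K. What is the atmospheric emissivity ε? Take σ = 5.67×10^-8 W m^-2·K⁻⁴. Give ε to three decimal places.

0.967

First, T_e = [3740·(1−0.53)/(4σ)]^(1/4) = 296.7 K.
Inverting T_s⁴ = 2T_e⁴/(2−ε): (T_e/T_s)⁴ = 0.5165, so ε = 2(1 − 0.5165) = 0.9670.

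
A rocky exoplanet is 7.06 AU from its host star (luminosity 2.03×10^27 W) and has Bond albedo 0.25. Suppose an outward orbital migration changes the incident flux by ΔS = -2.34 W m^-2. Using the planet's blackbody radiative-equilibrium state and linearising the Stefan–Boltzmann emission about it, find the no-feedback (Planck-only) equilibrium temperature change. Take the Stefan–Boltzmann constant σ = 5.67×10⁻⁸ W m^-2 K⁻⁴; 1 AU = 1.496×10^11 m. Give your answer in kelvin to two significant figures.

-0.60 K

d = 7.06 × 1.496×10^11 m = 1.056×10^12 m.
S = L/(4πd²) = 144.8 W m^-2.
Reference equilibrium: T_e = [S(1−α)/(4σ)]^(1/4) = 147.9 K.
TOA radiative forcing: ΔF = (1−α)ΔS/4 = 0.75·(-2.34)/4 = -0.4387 W m^-2.
The Planck feedback parameter is 4σT_e³ = 0.7342 W m^-2/K.
ΔT₀ = ΔF/λ_P = -0.4387/0.7342 = -0.598 K.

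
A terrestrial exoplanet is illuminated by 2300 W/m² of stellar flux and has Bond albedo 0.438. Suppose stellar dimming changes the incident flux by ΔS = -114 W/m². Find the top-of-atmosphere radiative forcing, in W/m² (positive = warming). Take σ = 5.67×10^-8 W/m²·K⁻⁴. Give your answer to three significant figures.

-16.0 W/m²

TOA radiative forcing: ΔF = (1−α)ΔS/4 = 0.562·(-114)/4 = -16.02 W/m².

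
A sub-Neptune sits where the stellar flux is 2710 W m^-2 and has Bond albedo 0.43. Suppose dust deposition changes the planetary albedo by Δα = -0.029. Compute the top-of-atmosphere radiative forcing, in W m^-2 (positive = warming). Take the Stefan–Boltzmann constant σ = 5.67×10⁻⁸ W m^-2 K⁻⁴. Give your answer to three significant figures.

TOA radiative forcing: ΔF = −S·Δα/4 = −2710·(-0.029)/4 = 19.65 W m^-2.

19.6 W m^-2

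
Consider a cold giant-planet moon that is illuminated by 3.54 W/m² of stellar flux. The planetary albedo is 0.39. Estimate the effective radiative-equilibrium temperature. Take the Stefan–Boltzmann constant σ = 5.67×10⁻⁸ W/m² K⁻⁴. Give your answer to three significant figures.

55.5 kelvin

Averaging over the sphere, the absorbed flux is S(1−α)/4 = 0.5398 W/m².
Set σT⁴ = 0.5398 → T = (0.5398/σ)^(1/4) = 55.55 K.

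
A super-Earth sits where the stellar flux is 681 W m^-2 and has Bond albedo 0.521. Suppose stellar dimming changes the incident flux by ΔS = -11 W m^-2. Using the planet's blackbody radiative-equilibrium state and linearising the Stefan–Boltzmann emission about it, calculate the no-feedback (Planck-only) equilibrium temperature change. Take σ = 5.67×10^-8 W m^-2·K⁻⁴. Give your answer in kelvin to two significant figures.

Reference equilibrium: T_e = [S(1−α)/(4σ)]^(1/4) = 194.7 K.
Only a fraction (1−α) is absorbed and it's spread over 4πR², so ΔF = (1−α)ΔS/4 = -1.317 W m^-2.
Planck response: λ_P = 4σT_e³ = 4·5.67×10⁻⁸·(194.7)³ = 1.675 W m^-2/K.
Hence the no-feedback warming is ΔF/(4σT_e³) = -0.786 K.

-0.79 K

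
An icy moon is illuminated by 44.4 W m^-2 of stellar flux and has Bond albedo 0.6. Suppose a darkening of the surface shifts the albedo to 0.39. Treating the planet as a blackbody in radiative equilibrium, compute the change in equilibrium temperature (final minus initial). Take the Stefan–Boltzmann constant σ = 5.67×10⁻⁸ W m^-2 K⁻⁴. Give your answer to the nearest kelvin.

Initial: T₁ = [S(1−0.6)/(4σ)]^(1/4) = 94.07 K.
With α = 0.39, T₂ = 104.5 K.
Change: 104.5 − 94.07 = 10.47 K.

10 K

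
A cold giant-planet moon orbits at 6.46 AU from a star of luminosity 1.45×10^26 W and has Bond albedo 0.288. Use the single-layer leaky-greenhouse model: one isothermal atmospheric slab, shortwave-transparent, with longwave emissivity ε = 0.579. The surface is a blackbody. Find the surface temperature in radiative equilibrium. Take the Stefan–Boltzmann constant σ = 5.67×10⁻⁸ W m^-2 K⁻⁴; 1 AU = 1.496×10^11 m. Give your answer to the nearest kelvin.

d = 6.46 × 1.496×10^11 m = 9.664×10^11 m.
Flux at the orbit: S = L/(4πd²) = 1.45×10^26/(4π·(9.66×10^11)²) = 12.35 W m^-2.
The planet radiates to space at T_e = [S(1−α)/(4σ)]^(1/4) = 78.92 K.
Surface balance with a leaky layer gives σT_s⁴ = σT_e⁴·2/(2−ε), so T_s = T_e·[2/(2−0.579)]^(1/4) = 85.96 K.

86 K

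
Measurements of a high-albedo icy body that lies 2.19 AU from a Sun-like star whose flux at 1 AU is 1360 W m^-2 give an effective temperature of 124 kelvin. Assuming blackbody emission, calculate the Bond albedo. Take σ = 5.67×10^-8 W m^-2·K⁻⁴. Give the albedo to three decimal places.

0.811

Flux at the orbit: S = 1360/(2.19)² = 283.6 W m^-2.
From σT⁴ = S(1−α)/4 we invert for α: 1−α = 4σT⁴/S.
4σT⁴ = 4·5.67×10⁻⁸·(124)⁴ = 53.62 W m^-2.
Hence α = 1 − 53.62/283.6 = 0.8109.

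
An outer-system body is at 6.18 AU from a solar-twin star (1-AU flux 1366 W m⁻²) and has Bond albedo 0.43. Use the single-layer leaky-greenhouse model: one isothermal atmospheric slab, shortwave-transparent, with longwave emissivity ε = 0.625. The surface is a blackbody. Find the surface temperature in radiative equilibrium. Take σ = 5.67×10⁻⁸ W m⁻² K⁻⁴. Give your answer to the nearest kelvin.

107 K

Flux at the orbit: S = 1366/(6.18)² = 35.77 W m⁻².
At the top of the atmosphere, σT_e⁴ = S(1−α)/4 = 5.097 W m⁻², giving T_e = 97.37 K.
Surface balance with a leaky layer gives σT_s⁴ = σT_e⁴·2/(2−ε), so T_s = T_e·[2/(2−0.625)]^(1/4) = 106.9 K.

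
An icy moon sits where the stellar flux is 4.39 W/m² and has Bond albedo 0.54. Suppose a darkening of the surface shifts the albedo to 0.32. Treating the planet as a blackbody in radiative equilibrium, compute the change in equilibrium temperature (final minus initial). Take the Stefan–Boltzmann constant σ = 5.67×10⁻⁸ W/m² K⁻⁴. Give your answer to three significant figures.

Initial: T₁ = [S(1−0.54)/(4σ)]^(1/4) = 54.63 K.
Final:   T₂ = [S(1−0.32)/(4σ)]^(1/4) = 60.23 K.
ΔT = T₂ − T₁ = 5.607 K.

5.61 K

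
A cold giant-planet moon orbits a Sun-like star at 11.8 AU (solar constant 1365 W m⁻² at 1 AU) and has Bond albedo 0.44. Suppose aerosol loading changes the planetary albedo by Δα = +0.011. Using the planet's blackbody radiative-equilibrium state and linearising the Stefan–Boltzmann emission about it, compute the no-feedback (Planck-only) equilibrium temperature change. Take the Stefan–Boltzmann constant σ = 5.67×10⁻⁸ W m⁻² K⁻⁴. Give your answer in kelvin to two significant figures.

Irradiance scales as 1/d², so S = 1365 W m⁻² × (1/11.8)² = 9.803 W m⁻².
The baseline emission temperature is T_e = 70.14 K.
The change in absorbed flux is Δ[S(1−α)/4] = −SΔα/4 = -0.02696 W m⁻².
The Planck feedback parameter is 4σT_e³ = 0.07827 W m⁻²/K.
ΔT₀ = ΔF/λ_P = -0.02696/0.07827 = -0.344 K.

-0.34 kelvin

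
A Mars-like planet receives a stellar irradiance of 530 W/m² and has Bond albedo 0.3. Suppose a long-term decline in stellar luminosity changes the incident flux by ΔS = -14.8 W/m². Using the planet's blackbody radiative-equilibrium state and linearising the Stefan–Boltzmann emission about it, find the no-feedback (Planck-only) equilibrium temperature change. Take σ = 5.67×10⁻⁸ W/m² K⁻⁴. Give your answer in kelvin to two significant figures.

Unperturbed T_e = [530.0·(1−0.3)/(4σ)]^¼ = 201.1 K.
TOA radiative forcing: ΔF = (1−α)ΔS/4 = 0.7·(-14.8)/4 = -2.590 W/m².
The Planck feedback parameter is 4σT_e³ = 1.845 W/m²/K.
So ΔT₀ = -2.590/1.845 = -1.40 K.

-1.4 kelvin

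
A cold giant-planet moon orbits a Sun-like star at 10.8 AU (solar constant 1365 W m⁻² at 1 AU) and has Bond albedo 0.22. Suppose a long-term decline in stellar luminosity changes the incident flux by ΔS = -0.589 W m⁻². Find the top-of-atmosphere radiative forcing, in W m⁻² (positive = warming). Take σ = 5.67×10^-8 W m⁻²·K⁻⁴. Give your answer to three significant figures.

Irradiance scales as 1/d², so S = 1365 W m⁻² × (1/10.8)² = 11.70 W m⁻².
Only a fraction (1−α) is absorbed and it's spread over 4πR², so ΔF = (1−α)ΔS/4 = -0.1149 W m⁻².

-0.115 W m⁻²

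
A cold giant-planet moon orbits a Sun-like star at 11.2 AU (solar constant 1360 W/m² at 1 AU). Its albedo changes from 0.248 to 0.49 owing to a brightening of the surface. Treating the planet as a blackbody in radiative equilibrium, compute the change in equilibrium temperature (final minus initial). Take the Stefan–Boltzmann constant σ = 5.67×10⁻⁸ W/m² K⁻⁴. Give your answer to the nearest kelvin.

-7 kelvin

By the inverse-square law, S = 1360/11.2² = 10.84 W/m².
Initial: T₁ = [S(1−0.248)/(4σ)]^(1/4) = 77.43 K.
After:  T₂ = [10.84·0.51/(4σ)]^(1/4) = 70.27 K.
Change: 70.27 − 77.43 = -7.164 K.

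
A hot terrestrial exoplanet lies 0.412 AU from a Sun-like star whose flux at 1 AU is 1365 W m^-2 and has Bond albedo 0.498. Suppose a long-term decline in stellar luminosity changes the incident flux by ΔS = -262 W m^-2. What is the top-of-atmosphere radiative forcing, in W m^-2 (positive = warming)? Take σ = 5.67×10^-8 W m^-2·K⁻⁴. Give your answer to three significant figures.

-32.9 W m^-2

By the inverse-square law, S = 1365/0.412² = 8042 W m^-2.
TOA radiative forcing: ΔF = (1−α)ΔS/4 = 0.502·(-262)/4 = -32.88 W m^-2.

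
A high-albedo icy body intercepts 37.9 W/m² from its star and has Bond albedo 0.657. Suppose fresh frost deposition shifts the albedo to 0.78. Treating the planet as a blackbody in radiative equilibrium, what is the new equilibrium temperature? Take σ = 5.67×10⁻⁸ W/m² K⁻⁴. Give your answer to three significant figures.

New equilibrium: T₂ = [(1−0.78)·37.90/(4σ)]^(1/4) = 77.87 K.

77.9 K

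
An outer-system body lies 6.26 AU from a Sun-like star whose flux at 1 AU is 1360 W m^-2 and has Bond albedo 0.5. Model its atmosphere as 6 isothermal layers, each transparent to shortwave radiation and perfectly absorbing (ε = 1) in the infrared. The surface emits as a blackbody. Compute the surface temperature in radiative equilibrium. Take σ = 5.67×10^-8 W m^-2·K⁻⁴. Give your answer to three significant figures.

152 K

Flux at the orbit: S = 1360/(6.26)² = 34.70 W m^-2.
Top-of-atmosphere balance: σT_e⁴ = S(1−α)/4 = 4.338 W m^-2 → T_e = 93.53 K.
Layer-by-layer balance gives σT_s⁴ = (N+1)σT_e⁴, so T_s = 7^¼·93.53 = 152.1 K.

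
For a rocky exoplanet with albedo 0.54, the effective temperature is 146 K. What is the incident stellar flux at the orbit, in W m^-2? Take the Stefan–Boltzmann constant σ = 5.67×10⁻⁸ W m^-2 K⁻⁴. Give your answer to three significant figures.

224 W m^-2

From S(1−α)/4 = σT⁴: S = 4σT⁴/(1−α).
The emitted flux is σT⁴ = 25.76 W m^-2.
So S = 4×25.76/(1−0.54) = 224.0 W m^-2.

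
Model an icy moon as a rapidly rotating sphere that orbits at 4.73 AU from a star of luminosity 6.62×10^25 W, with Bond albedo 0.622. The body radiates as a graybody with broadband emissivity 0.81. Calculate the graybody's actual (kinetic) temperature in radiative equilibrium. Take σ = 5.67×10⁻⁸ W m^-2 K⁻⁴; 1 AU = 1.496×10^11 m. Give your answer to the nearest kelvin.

68 kelvin

d = 4.73 × 1.496×10^11 m = 7.076×10^11 m.
Flux at the orbit: S = L/(4πd²) = 6.62×10^25/(4π·(7.08×10^11)²) = 10.52 W m^-2.
The planet absorbs (1−α)S over its disc πR² and re-emits over 4πR², so the mean absorbed flux is (1−0.622)·10.52/4 = 0.9942 W m^-2.
Radiative balance εσT⁴ = 0.9942 gives T = [0.9942/(0.81·σ)]^(1/4) = 68.21 K.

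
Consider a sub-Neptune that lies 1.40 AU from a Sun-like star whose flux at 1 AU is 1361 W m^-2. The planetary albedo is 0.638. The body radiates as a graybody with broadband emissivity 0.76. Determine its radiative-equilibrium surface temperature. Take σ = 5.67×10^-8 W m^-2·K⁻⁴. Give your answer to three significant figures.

Flux at the orbit: S = 1361/(1.40)² = 694.4 W m^-2.
Absorbed flux (global mean): S(1−α)/4 = 694.4·0.362/4 = 62.84 W m^-2.
Equating to εσT⁴ with ε = 0.76: T = (62.84/0.76σ)^(1/4) = 195.4 K.

195 kelvin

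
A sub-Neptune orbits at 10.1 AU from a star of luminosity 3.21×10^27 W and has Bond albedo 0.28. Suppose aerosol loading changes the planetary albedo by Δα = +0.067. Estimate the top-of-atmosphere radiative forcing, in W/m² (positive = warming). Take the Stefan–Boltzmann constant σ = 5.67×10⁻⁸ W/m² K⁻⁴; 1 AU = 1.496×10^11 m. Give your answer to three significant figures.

d = 10.1 × 1.496×10^11 m = 1.511×10^12 m.
Spreading L over a sphere of radius d: S = 3.21×10^27/(4π·1.51×10^12²) = 111.9 W/m².
ΔF = −(S/4)Δα = −(111.9/4)×(+0.067) = -1.874 W/m².

-1.87 W/m²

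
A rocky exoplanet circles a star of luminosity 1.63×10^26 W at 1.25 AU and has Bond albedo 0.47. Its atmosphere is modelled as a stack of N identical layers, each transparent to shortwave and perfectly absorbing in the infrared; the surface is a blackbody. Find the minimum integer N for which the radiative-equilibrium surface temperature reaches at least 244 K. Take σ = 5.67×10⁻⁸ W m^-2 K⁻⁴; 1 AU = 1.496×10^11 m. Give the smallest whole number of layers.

Orbital distance: d = 1.25 AU = 1.870×10^11 m.
Spreading L over a sphere of radius d: S = 1.63×10^26/(4π·1.87×10^11²) = 370.9 W m^-2.
OLR = S(1−α)/4 = 49.15 W m^-2; the top layer radiates at T_e = 171.6 K.
Since T_s⁴ = (N+1)T_e⁴, we need N ≥ (T_s/T_e)⁴ − 1 = 3.089.
Rounding up, N = 4.

4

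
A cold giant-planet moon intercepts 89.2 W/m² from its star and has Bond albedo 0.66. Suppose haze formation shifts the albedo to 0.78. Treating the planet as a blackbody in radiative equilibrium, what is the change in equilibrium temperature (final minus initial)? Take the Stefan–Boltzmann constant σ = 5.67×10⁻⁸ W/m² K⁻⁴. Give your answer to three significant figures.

With α = 0.66, T₁ = 107.5 K.
With α = 0.78, T₂ = 96.45 K.
Change: 96.45 − 107.5 = -11.09 K.

-11.1 K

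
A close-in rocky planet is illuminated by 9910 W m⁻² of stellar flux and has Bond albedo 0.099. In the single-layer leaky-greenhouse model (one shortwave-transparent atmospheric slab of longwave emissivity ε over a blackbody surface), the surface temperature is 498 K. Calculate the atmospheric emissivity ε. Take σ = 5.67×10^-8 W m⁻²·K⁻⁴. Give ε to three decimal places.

Effective temperature: T_e = [S(1−α)/(4σ)]^(1/4) = 445.4 K.
T_s⁴ = T_e⁴·2/(2−ε) → ε = 2 − 2(T_e/T_s)⁴ = 2 − 2·(445.4/498)⁴ = 0.7198.

0.720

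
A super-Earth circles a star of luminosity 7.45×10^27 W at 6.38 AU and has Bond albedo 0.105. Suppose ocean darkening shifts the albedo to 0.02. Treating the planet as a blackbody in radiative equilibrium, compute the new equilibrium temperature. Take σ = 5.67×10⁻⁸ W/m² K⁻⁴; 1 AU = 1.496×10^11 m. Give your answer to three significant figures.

Orbital distance: d = 6.38 AU = 9.544×10^11 m.
S = L/(4πd²) = 650.8 W/m².
With the new albedo, S(1−α₂)/4 = 159.4 W/m², so T₂ = 230.3 K.

230 kelvin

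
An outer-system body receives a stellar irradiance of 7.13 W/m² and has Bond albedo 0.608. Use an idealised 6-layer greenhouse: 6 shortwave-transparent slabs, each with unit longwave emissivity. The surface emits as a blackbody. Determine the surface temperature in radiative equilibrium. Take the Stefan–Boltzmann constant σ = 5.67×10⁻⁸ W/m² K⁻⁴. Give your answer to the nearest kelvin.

OLR = S(1−α)/4 = 0.6987 W/m²; the top layer radiates at T_e = 59.25 K.
For an N-layer opaque stack, T_s⁴ = (N+1)T_e⁴, hence T_s = (7)^(1/4)×59.25 K = 96.37 K.

96 kelvin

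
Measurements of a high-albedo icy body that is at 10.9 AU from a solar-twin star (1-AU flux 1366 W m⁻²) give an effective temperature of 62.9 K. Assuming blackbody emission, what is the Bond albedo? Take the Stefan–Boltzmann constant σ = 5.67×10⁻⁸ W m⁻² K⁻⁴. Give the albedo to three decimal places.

0.691

Irradiance scales as 1/d², so S = 1366 W m⁻² × (1/10.9)² = 11.50 W m⁻².
Rearranging the radiative balance, α = 1 − 4σT⁴/S.
σT⁴ = 0.8875 W m⁻², so 4σT⁴ = 3.550 W m⁻².
1−α = 3.550/11.50 = 0.3088, so α = 0.6912.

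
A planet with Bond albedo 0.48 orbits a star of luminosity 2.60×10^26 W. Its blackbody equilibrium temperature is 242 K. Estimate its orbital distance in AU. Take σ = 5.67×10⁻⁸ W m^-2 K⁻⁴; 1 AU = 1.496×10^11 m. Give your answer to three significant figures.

0.786 AU

The flux needed for this T is 4σT⁴/(1−0.48) = 1496 W m^-2.
S = L/(4πd²) → d = √(L/4πS) = √(2.60×10^26/(4π·1496)) = 1.176×10^11 m = 0.7861 AU.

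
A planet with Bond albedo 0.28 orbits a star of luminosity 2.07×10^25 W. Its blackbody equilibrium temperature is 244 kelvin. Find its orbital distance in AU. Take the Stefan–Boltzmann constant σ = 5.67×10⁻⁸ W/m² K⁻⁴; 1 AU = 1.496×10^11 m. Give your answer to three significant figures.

0.257 AU

Energy balance gives S = 4σT⁴/(1−α) = 1117 W/m².
From L = 4πd²S, d = √(2.07×10^25/(4π·1117)) = 3.841×10^10 m = 0.2568 AU.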